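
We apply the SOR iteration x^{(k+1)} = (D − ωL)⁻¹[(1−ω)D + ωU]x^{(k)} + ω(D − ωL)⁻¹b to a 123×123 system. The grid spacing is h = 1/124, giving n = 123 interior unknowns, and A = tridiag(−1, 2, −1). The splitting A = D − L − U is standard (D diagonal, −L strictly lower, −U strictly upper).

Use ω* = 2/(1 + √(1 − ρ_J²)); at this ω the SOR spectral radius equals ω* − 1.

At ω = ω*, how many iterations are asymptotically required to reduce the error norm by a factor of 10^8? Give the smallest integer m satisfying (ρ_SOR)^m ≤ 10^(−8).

m = 364

spectrum of D⁻¹(L+U) = {cos(kπ/124) : 1≤k≤123}; ρ_J = cos(π/124) = 0.9996791.
√(1−ρ_J²) simplifies to sin(π/124) = 0.0253327.
[ω*] 2 ÷ (1 + 0.0253327) = 2 ÷ 1.0253327 = 1.9505864.
ρ_SOR = ω* − 1 ≈ 0.9505864.
(0.9505864)^m ≤ 10^{−8}  ⇒  m·ln(0.9505864) ≤ −8·ln10  ⇒  m ≥ 363.498  ⇒  m = 364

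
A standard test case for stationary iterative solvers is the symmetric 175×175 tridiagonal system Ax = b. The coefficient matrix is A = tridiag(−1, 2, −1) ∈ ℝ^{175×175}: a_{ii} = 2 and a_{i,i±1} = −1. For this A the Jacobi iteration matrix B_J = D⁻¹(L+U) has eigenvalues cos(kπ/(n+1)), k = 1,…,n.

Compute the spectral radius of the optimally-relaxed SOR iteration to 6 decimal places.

ρ_SOR = 0.964928

ρ_J = max_k |cos(kπ/176)| = cos(π/176) = 0.999841
root = sin(π/176) = 0.0178490  (since 1−cos² = sin²).
So ω* = 2/1.0178490 = 1.964928 (Young).
Hence ρ(B_{ω*}) = 1.964928 − 1 = 0.964928.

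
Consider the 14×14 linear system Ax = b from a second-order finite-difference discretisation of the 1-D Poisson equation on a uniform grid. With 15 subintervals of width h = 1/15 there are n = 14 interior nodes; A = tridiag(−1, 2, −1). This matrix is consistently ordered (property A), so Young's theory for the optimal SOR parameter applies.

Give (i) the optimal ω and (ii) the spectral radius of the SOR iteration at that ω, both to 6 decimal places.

ω* = 1.655750, ρ_SOR = 0.655750

[ρ_J] n=14: ρ(B_J) = cos(π/(n+1)) = cos(π/15) = 0.978148.
√(1 − cos²(π/15)) = sin(π/15) ≈ 0.2079117.
[ω*] 2 ÷ (1 + 0.2079117) = 2 ÷ 1.2079117 = 1.655750.
and ρ(B_{ω*}) = 1.655750 − 1 = 0.655750.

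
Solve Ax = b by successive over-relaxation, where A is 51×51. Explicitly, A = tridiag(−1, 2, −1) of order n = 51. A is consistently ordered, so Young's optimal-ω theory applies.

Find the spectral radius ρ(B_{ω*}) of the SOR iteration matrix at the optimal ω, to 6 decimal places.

With n=51, ρ(Jacobi) = cos(π/52) = 0.998176.
√(1−ρ_J²) simplifies to sin(π/52) = 0.0603785.
Then 2/(1+√(1−ρ_J²)) = 2/(1+0.0603785); ω* = 2/1.0603785 = 1.886119.
ρ_SOR = ω* − 1 = 1.886119 − 1 = 0.886119.

ρ_SOR = 0.886119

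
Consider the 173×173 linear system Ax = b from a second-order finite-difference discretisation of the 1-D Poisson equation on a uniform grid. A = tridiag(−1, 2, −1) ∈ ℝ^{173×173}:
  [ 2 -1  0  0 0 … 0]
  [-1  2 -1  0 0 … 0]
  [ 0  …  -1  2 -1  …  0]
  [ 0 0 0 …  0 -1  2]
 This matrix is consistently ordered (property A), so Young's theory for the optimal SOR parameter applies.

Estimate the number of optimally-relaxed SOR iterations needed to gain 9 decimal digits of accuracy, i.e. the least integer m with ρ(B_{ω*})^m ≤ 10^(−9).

m = 574

With n=173, ρ(Jacobi) = cos(π/174) = 0.9998370.
1 − cos²(π/174) = sin²(π/174) ⇒ √(1−ρ_J²) = sin(π/174) = 0.0180541.
Young: ω* = 2/(1+√(1−ρ_J²)) = 2/(1+0.0180541) = 2/1.0180541 = 1.9645321.
and ρ(B_{ω*}) = 1.9645321 − 1 = 0.9645321.
(0.9645321)^m ≤ 10^{−9}  ⇒  m·ln(0.9645321) ≤ −9·ln10  ⇒  m ≥ 573.859  ⇒  m = 574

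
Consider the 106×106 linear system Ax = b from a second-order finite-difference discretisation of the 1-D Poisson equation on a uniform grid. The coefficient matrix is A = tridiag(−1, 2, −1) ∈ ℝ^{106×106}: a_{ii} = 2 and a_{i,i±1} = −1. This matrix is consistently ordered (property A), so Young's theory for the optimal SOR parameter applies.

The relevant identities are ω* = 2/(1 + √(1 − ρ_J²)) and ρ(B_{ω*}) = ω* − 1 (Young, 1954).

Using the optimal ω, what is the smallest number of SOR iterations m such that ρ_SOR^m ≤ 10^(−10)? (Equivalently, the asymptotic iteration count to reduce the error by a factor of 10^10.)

n=106: λ(B_J) = 1 − λ(A)/2 = cos(kπ/107); k=1 gives ρ_J = 0.9995690.
√(1−ρ_J²) simplifies to sin(π/107) = 0.0293565.
ω* = 2/(1+0.0293565) = 1.9429615
ρ_SOR = ω* − 1 ≈ 0.9429615.
For 10 digits: m = 10·ln10 / (−ln 0.9429615) = 23.0259/0.0587298 = 392.065; round up → m = 393.

m = 393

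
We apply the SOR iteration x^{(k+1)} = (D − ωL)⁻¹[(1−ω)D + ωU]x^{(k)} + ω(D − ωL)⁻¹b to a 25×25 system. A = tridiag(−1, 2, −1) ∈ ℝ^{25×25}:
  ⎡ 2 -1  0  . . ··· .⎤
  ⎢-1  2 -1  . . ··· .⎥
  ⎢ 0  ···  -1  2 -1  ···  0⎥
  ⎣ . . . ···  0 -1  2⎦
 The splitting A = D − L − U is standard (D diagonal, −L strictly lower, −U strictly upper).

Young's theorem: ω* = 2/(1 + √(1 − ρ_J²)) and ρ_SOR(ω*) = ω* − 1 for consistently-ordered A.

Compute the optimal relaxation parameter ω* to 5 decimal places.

ω* = 1.78486

[ρ_J] n=25: ρ(B_J) = cos(π/(n+1)) = cos(π/26) = 0.99271.
√(1−ρ_J²) simplifies to sin(π/26) = 0.120537.
So ω* = 2/1.120537 = 1.78486 (Young).
and ρ(B_{ω*}) = 1.78486 − 1 = 0.78486.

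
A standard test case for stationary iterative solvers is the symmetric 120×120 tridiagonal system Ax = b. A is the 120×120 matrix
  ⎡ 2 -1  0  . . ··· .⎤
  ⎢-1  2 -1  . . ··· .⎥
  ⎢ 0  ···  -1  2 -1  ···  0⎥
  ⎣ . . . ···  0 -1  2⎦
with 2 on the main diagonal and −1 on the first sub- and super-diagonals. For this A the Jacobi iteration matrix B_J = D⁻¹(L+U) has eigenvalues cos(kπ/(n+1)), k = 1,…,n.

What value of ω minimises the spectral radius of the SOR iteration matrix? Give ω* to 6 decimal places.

spectrum of D⁻¹(L+U) = {cos(kπ/121) : 1≤k≤120}; ρ_J = cos(π/121) = 0.999663.
√(1−ρ_J²) = |sin(π/121)| = 0.0259607
Young: ω* = 2/(1+√(1−ρ_J²)) = 2/(1+0.0259607) = 2/1.0259607 = 1.949392.
[ρ_SOR] ω* − 1 = 0.949392.

ω* = 1.949392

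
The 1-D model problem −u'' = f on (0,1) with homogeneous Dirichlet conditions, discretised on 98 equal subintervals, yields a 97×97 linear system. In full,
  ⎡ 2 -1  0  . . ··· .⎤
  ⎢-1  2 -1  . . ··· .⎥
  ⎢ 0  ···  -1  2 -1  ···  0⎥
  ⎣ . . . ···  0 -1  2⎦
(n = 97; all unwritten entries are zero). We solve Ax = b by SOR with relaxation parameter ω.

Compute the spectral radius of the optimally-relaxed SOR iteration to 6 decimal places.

B_J for the 97×97 system has eigenvalues cos(kπ/98); ρ_J = cos(π/98) = 0.999486.
√(1−ρ_J²) simplifies to sin(π/98) = 0.0320516.
Then 2/(1+√(1−ρ_J²)) = 2/(1+0.0320516); ω* = 2/1.0320516 = 1.937888.
ρ_SOR = ω* − 1 ≈ 0.937888.

ρ_SOR = 0.937888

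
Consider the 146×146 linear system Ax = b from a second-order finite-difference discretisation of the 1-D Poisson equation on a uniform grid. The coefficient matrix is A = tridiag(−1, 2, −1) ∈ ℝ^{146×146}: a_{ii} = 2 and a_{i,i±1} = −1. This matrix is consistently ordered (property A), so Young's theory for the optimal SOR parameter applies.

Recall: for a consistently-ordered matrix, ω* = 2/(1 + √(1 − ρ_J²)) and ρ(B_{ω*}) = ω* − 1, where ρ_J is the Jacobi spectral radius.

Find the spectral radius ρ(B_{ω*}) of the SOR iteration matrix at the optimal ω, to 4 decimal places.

ρ_SOR = 0.9582

n=146: λ(B_J) = 1 − λ(A)/2 = cos(kπ/147); k=1 gives ρ_J = 0.9998.
root = sin(π/147) = 0.02137  (since 1−cos² = sin²).
So ω* = 2/1.02137 = 1.9582 (Young).
and ρ(B_{ω*}) = 1.9582 − 1 = 0.9582.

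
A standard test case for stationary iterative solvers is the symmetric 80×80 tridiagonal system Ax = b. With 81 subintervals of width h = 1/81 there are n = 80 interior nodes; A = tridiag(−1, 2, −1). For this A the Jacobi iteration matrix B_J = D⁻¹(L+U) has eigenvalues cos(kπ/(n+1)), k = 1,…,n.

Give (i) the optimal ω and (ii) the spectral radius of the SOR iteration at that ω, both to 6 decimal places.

With n=80, ρ(Jacobi) = cos(π/81) = 0.999248.
√(1 − cos²(π/81)) = sin(π/81) ≈ 0.0387754.
ω* = 2/(1 + 0.0387754) = 2/1.0387754 = 1.925344.
ρ(B_{ω*}) = ω*−1 = 0.925344

ω* = 1.925344, ρ_SOR = 0.925344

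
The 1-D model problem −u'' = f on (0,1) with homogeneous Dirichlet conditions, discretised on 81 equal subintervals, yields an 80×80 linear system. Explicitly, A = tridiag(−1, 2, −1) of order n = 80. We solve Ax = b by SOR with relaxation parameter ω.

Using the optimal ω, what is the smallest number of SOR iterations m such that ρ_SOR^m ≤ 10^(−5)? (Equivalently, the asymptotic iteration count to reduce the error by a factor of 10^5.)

spectrum of D⁻¹(L+U) = {cos(kπ/81) : 1≤k≤80}; ρ_J = cos(π/81) = 0.9992480.
1 − cos²(π/81) = sin²(π/81) ⇒ √(1−ρ_J²) = sin(π/81) = 0.0387754.
ω* = 2/(1 + 0.0387754) = 2/1.0387754 = 1.9253440.
ρ_SOR = ω* − 1 = 1.9253440 − 1 = 0.9253440.
Need (0.9253440)^m ≤ 10^(−5): m ≥ 5·ln10/|ln 0.9253440| = 11.5129/0.0775897 = 148.382 ⇒ m = 149.

m = 149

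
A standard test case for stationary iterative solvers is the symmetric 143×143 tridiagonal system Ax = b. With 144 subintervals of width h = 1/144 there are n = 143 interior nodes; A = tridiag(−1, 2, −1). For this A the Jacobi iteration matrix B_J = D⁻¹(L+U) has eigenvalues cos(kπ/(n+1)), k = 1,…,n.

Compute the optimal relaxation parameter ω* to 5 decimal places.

ω* = 1.95730

spectrum of D⁻¹(L+U) = {cos(kπ/144) : 1≤k≤143}; ρ_J = cos(π/144) = 0.99976.
√(1−ρ_J²) = |sin(π/144)| = 0.021815
ω* = 2/(1+0.021815) = 1.95730
[ρ_SOR] ω* − 1 = 0.95730.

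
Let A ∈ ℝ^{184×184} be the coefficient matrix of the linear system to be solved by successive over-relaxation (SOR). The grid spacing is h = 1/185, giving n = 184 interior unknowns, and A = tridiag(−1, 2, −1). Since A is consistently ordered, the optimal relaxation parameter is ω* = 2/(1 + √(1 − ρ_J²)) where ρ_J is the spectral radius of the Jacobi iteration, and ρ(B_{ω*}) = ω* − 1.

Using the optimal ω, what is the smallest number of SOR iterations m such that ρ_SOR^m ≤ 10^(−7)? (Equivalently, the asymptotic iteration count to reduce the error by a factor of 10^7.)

½·tridiag(1,0,1) at n=184: λ_k = cos(kπ/185); max |λ| at k=1 ⇒ ρ_J = cos(π/185) ≈ 0.9998558.
√(1 − cos²(π/185)) = sin(π/185) ≈ 0.0169808.
[ω*] 2 ÷ (1 + 0.0169808) = 2 ÷ 1.0169808 = 1.9666055.
Hence ρ(B_{ω*}) = 1.9666055 − 1 = 0.9666055.
7·ln10 = 16.1181; −ln(0.9666055) = 0.0339648; m = ⌈16.1181/0.0339648⌉ = ⌈474.553⌉ = 475.

m = 475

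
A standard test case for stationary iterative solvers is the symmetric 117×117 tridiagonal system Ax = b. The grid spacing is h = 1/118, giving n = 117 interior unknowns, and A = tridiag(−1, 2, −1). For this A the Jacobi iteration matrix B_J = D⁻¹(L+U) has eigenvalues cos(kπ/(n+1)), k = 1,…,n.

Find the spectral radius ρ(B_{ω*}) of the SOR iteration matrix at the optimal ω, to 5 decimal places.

B_J for the 117×117 system has eigenvalues cos(kπ/118); ρ_J = cos(π/118) = 0.99965.
√(1−ρ_J²) = |sin(π/118)| = 0.026621
Young: ω* = 2/(1+√(1−ρ_J²)) = 2/(1+0.026621) = 2/1.026621 = 1.94814.
Hence ρ(B_{ω*}) = 1.94814 − 1 = 0.94814.

ρ_SOR = 0.94814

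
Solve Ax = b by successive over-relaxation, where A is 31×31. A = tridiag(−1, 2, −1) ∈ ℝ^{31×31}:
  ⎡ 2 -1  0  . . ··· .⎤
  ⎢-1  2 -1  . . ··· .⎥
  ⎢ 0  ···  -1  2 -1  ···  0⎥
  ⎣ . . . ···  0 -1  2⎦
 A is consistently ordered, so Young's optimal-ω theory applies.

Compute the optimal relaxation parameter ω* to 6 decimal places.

B_J for the 31×31 system has eigenvalues cos(kπ/32); ρ_J = cos(π/32) = 0.995185.
√(1−ρ_J²) = |sin(π/32)| = 0.0980171
Young: ω* = 2/(1+√(1−ρ_J²)) = 2/(1+0.0980171) = 2/1.0980171 = 1.821465.
ρ_SOR = ω* − 1 ≈ 0.821465.

ω* = 1.821465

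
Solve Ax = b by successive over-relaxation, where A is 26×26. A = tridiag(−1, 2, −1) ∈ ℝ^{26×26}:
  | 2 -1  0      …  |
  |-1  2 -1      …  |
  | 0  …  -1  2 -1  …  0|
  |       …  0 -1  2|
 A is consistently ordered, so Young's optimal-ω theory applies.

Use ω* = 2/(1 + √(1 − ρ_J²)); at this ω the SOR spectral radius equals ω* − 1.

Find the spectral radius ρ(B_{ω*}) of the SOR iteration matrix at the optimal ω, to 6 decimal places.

n=26: λ(B_J) = 1 − λ(A)/2 = cos(kπ/27); k=1 gives ρ_J = 0.993238.
√(1−ρ_J²) simplifies to sin(π/27) = 0.1160929.
ω* = 2/(1+0.1160929) = 1.791966
and ρ(B_{ω*}) = 1.791966 − 1 = 0.791966.

ρ_SOR = 0.791966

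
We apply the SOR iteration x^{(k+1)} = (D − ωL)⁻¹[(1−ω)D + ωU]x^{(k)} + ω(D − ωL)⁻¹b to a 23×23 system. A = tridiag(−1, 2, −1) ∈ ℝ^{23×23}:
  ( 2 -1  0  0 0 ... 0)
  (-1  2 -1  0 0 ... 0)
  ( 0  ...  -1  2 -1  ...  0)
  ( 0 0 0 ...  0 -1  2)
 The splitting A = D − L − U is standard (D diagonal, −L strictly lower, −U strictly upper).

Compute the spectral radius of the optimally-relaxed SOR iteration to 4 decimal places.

½·tridiag(1,0,1) at n=23: λ_k = cos(kπ/24); max |λ| at k=1 ⇒ ρ_J = cos(π/24) ≈ 0.9914.
√(1 − cos²(π/24)) = sin(π/24) ≈ 0.13053.
Then 2/(1+√(1−ρ_J²)) = 2/(1+0.13053); ω* = 2/1.13053 = 1.7691.
At ω = 1.7691 every |λ(B_ω)| = ω−1, so ρ_SOR = 0.7691.

ρ_SOR = 0.7691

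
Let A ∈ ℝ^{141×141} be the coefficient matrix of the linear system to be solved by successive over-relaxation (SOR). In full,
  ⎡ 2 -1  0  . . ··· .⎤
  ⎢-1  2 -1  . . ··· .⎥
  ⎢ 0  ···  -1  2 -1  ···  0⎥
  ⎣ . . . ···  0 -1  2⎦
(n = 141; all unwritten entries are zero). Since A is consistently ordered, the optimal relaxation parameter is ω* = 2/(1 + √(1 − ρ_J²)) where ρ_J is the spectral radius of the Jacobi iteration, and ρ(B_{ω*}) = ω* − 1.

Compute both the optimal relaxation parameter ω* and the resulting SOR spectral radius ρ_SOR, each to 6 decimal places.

½·tridiag(1,0,1) at n=141: λ_k = cos(kπ/142); max |λ| at k=1 ⇒ ρ_J = cos(π/142) ≈ 0.999755.
√(1−ρ_J²) = |sin(π/142)| = 0.0221221
So ω* = 2/1.0221221 = 1.956713 (Young).
ρ_SOR = ω* − 1 ≈ 0.956713.

ω* = 1.956713, ρ_SOR = 0.956713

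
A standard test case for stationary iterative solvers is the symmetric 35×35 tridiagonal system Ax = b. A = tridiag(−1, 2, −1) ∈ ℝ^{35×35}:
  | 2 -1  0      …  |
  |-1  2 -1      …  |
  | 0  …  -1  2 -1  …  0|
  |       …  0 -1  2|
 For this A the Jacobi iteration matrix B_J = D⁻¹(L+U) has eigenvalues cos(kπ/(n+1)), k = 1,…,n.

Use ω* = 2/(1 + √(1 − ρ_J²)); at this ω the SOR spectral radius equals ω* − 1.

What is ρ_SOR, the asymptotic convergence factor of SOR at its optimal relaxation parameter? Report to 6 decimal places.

[ρ_J] n=35: ρ(B_J) = cos(π/(n+1)) = cos(π/36) = 0.996195.
√(1−ρ_J²) = |sin(π/36)| = 0.0871557
ω* = 2/(1 + 0.0871557) = 2/1.0871557 = 1.839663.
and ρ(B_{ω*}) = 1.839663 − 1 = 0.839663.

ρ_SOR = 0.839663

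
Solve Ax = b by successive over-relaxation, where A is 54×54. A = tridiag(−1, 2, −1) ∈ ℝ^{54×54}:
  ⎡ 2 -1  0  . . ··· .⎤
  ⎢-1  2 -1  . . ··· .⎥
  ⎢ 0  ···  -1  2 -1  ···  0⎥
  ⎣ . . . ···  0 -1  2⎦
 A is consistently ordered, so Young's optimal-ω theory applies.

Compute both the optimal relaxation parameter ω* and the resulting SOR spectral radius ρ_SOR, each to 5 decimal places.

n=54: λ(B_J) = 1 − λ(A)/2 = cos(kπ/55); k=1 gives ρ_J = 0.99837.
root = sin(π/55) = 0.057089  (since 1−cos² = sin²).
ω* = 2 / (1 + 0.057089) = 2 / 1.057089 ≈ 1.89199.
ρ_SOR = ω* − 1 ≈ 0.89199.

ω* = 1.89199, ρ_SOR = 0.89199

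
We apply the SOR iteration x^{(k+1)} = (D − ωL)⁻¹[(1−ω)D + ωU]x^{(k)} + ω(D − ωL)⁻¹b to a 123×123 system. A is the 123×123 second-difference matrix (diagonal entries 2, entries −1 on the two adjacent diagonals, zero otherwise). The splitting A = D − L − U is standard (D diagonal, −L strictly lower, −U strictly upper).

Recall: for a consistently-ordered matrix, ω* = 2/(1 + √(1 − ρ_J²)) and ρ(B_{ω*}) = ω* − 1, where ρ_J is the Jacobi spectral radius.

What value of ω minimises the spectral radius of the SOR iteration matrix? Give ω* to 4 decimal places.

½·tridiag(1,0,1) at n=123: λ_k = cos(kπ/124); max |λ| at k=1 ⇒ ρ_J = cos(π/124) ≈ 0.9997.
√(1−ρ_J²) simplifies to sin(π/124) = 0.02533.
Young: ω* = 2/(1+√(1−ρ_J²)) = 2/(1+0.02533) = 2/1.02533 = 1.9506.
ρ_SOR = ω* − 1 = 1.9506 − 1 = 0.9506.

ω* = 1.9506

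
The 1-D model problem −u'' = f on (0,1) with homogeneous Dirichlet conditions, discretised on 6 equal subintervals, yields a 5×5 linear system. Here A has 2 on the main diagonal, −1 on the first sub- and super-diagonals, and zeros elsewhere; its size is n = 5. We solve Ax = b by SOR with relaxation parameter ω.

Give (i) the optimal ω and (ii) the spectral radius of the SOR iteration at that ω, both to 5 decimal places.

ω* = 1.33333, ρ_SOR = 0.33333

spectrum of D⁻¹(L+U) = {cos(kπ/6) : 1≤k≤5}; ρ_J = cos(π/6) = 0.86603.
1 − cos²(π/6) = sin²(π/6) ⇒ √(1−ρ_J²) = sin(π/6) = 0.500000.
Then 2/(1+√(1−ρ_J²)) = 2/(1+0.500000); ω* = 2/1.500000 = 1.33333.
ρ(B_{ω*}) = ω*−1 = 0.33333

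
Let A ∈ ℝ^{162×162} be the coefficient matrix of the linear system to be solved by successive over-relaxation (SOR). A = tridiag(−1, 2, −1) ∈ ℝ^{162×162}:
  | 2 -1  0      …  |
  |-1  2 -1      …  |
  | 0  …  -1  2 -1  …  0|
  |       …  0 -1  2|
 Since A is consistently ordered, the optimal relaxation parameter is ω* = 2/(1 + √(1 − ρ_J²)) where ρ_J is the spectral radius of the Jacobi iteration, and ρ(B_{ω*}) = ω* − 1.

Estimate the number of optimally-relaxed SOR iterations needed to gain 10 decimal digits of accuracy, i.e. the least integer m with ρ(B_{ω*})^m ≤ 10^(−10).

m = 598

spectrum of D⁻¹(L+U) = {cos(kπ/163) : 1≤k≤162}; ρ_J = cos(π/163) = 0.9998143.
√(1−ρ_J²) simplifies to sin(π/163) = 0.0192724.
Young: ω* = 2/(1+√(1−ρ_J²)) = 2/(1+0.0192724) = 2/1.0192724 = 1.9621840.
Hence ρ(B_{ω*}) = 1.9621840 − 1 = 0.9621840.
(0.9621840)^m ≤ 10^{−10}  ⇒  m·ln(0.9621840) ≤ −10·ln10  ⇒  m ≥ 597.306  ⇒  m = 598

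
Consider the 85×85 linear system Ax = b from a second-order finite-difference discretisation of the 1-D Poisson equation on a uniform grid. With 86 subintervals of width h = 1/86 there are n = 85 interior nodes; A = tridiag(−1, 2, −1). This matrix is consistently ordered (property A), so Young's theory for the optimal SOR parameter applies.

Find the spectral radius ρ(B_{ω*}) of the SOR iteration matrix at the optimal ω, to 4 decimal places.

ρ_SOR = 0.9295

½·tridiag(1,0,1) at n=85: λ_k = cos(kπ/86); max |λ| at k=1 ⇒ ρ_J = cos(π/86) ≈ 0.9993.
√(1 − cos²(π/86)) = sin(π/86) ≈ 0.03652.
Young: ω* = 2/(1+√(1−ρ_J²)) = 2/(1+0.03652) = 2/1.03652 = 1.9295.
At ω = 1.9295 every |λ(B_ω)| = ω−1, so ρ_SOR = 0.9295.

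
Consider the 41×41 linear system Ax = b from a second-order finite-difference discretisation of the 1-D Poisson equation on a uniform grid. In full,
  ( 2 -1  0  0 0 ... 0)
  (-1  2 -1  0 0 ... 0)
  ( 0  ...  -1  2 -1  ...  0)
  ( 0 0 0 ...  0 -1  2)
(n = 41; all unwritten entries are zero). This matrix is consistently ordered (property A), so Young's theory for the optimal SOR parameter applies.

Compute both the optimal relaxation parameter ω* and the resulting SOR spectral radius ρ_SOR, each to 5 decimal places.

B_J for the 41×41 system has eigenvalues cos(kπ/42); ρ_J = cos(π/42) = 0.99720.
1 − cos²(π/42) = sin²(π/42) ⇒ √(1−ρ_J²) = sin(π/42) = 0.074730.
Young: ω* = 2/(1+√(1−ρ_J²)) = 2/(1+0.074730) = 2/1.074730 = 1.86093.
and ρ(B_{ω*}) = 1.86093 − 1 = 0.86093.

ω* = 1.86093, ρ_SOR = 0.86093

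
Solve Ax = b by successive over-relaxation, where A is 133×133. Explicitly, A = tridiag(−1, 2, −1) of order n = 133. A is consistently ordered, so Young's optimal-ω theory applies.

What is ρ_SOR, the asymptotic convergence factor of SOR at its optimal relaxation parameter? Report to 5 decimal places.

spectrum of D⁻¹(L+U) = {cos(kπ/134) : 1≤k≤133}; ρ_J = cos(π/134) = 0.99973.
√(1 − cos²(π/134)) = sin(π/134) ≈ 0.023443.
ω* = 2/(1+0.023443) = 1.95419
At ω = 1.95419 every |λ(B_ω)| = ω−1, so ρ_SOR = 0.95419.

ρ_SOR = 0.95419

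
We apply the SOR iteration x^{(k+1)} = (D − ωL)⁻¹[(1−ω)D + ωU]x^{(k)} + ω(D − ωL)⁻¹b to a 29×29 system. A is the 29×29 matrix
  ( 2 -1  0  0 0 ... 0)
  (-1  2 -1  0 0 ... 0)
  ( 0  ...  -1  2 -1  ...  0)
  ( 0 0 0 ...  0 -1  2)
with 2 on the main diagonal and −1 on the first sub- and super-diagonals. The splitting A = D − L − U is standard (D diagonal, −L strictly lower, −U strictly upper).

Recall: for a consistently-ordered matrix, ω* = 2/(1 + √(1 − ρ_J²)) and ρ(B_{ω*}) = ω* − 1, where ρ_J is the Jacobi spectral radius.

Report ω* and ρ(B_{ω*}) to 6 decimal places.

ω* = 1.810727, ρ_SOR = 0.810727

spectrum of D⁻¹(L+U) = {cos(kπ/30) : 1≤k≤29}; ρ_J = cos(π/30) = 0.994522.
√(1 − cos²(π/30)) = sin(π/30) ≈ 0.1045285.
ω* = 2 / (1 + 0.1045285) = 2 / 1.1045285 ≈ 1.810727.
ρ_SOR = ω* − 1 = 1.810727 − 1 = 0.810727.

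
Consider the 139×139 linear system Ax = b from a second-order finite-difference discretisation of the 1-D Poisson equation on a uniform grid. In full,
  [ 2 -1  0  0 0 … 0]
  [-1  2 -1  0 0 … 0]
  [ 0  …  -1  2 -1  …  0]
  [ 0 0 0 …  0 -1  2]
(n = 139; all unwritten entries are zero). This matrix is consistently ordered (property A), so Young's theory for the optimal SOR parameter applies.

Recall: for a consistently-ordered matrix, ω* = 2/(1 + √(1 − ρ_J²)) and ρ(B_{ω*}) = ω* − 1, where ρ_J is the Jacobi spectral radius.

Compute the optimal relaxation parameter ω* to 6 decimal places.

ω* = 1.956109

n=139: λ(B_J) = 1 − λ(A)/2 = cos(kπ/140); k=1 gives ρ_J = 0.999748.
root = sin(π/140) = 0.0224381  (since 1−cos² = sin²).
So ω* = 2/1.0224381 = 1.956109 (Young).
ρ_SOR = ω* − 1 = 1.956109 − 1 = 0.956109.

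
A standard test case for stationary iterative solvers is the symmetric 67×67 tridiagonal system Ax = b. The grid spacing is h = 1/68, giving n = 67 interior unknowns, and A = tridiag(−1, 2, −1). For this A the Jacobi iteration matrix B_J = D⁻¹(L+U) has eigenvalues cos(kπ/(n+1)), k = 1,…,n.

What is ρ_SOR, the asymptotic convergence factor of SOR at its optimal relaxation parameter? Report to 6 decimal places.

spectrum of D⁻¹(L+U) = {cos(kπ/68) : 1≤k≤67}; ρ_J = cos(π/68) = 0.998933.
1 − cos²(π/68) = sin²(π/68) ⇒ √(1−ρ_J²) = sin(π/68) = 0.0461835.
[ω*] 2 ÷ (1 + 0.0461835) = 2 ÷ 1.0461835 = 1.911711.
[ρ_SOR] ω* − 1 = 0.911711.

ρ_SOR = 0.911711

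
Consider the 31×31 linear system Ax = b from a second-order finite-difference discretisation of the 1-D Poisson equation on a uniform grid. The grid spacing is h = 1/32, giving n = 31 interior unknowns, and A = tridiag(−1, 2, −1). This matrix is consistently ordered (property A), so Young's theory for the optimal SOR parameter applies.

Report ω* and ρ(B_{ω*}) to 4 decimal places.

ω* = 1.8215, ρ_SOR = 0.8215

½·tridiag(1,0,1) at n=31: λ_k = cos(kπ/32); max |λ| at k=1 ⇒ ρ_J = cos(π/32) ≈ 0.9952.
√(1 − cos²(π/32)) = sin(π/32) ≈ 0.09802.
ω* = 2/(1+0.09802) = 1.8215
[ρ_SOR] ω* − 1 = 0.8215.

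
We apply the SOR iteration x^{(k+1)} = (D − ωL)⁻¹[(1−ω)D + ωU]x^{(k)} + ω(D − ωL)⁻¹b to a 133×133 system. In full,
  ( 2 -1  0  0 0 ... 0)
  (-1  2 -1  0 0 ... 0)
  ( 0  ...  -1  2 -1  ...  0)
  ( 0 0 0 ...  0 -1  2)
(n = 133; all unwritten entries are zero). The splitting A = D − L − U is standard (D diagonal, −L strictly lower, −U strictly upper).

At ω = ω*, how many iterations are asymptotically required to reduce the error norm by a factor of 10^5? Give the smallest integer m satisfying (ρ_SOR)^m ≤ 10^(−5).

½·tridiag(1,0,1) at n=133: λ_k = cos(kπ/134); max |λ| at k=1 ⇒ ρ_J = cos(π/134) ≈ 0.9997252.
1 − cos²(π/134) = sin²(π/134) ⇒ √(1−ρ_J²) = sin(π/134) = 0.0234426.
Young: ω* = 2/(1+√(1−ρ_J²)) = 2/(1+0.0234426) = 2/1.0234426 = 1.9541887.
ρ_SOR = ω* − 1 ≈ 0.9541887.
ρ_SOR^m ≤ 10^(−5) ⇔ m ≥ 5·ln10/(−ln 0.9541887) = 11.5129/0.0468938 = 245.510; m = ⌈245.510⌉ = 246.

m = 246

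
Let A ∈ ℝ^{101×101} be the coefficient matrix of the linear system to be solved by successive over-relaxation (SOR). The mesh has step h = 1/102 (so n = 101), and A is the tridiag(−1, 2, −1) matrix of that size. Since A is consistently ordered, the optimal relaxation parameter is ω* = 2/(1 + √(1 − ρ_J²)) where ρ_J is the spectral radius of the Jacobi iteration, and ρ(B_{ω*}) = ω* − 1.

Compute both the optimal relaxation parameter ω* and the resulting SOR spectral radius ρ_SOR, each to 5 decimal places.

ω* = 1.94025, ρ_SOR = 0.94025

B_J for the 101×101 system has eigenvalues cos(kπ/102); ρ_J = cos(π/102) = 0.99953.
√(1−ρ_J²) = |sin(π/102)| = 0.030795
[ω*] 2 ÷ (1 + 0.030795) = 2 ÷ 1.030795 = 1.94025.
ρ_SOR = ω* − 1 ≈ 0.94025.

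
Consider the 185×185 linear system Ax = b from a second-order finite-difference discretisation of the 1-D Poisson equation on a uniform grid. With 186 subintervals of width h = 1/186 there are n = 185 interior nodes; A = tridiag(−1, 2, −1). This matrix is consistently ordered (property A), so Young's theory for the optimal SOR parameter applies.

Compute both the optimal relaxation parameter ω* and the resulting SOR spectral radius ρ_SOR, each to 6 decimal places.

ω* = 1.966782, ρ_SOR = 0.966782

n=185: λ(B_J) = 1 − λ(A)/2 = cos(kπ/186); k=1 gives ρ_J = 0.999857.
root = sin(π/186) = 0.0168895  (since 1−cos² = sin²).
Young: ω* = 2/(1+√(1−ρ_J²)) = 2/(1+0.0168895) = 2/1.0168895 = 1.966782.
and ρ(B_{ω*}) = 1.966782 − 1 = 0.966782.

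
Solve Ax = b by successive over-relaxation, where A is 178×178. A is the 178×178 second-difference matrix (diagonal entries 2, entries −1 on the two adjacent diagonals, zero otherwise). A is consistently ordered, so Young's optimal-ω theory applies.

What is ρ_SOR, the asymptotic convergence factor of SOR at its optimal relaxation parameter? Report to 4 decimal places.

ρ_J = max_k |cos(kπ/179)| = cos(π/179) = 0.9998
root = sin(π/179) = 0.01755  (since 1−cos² = sin²).
Then 2/(1+√(1−ρ_J²)) = 2/(1+0.01755); ω* = 2/1.01755 = 1.9655.
At ω = 1.9655 every |λ(B_ω)| = ω−1, so ρ_SOR = 0.9655.

ρ_SOR = 0.9655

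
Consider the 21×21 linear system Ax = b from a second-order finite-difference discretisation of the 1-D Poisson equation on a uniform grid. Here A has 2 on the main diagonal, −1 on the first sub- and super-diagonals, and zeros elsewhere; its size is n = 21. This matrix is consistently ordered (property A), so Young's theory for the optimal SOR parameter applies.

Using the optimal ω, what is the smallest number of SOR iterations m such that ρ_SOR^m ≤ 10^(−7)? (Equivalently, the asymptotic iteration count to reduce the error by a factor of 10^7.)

m = 57

½·tridiag(1,0,1) at n=21: λ_k = cos(kπ/22); max |λ| at k=1 ⇒ ρ_J = cos(π/22) ≈ 0.9898214.
√(1−ρ_J²) simplifies to sin(π/22) = 0.1423148.
Young: ω* = 2/(1+√(1−ρ_J²)) = 2/(1+0.1423148) = 2/1.1423148 = 1.7508309.
ρ_SOR = ω* − 1 = 1.7508309 − 1 = 0.7508309.
m ≥ 7·ln10 / (−ln 0.7508309) = 56.244; smallest integer m = 57.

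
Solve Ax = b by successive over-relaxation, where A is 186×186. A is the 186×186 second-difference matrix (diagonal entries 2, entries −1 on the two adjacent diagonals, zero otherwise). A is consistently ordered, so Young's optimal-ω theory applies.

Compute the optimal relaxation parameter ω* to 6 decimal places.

With n=186, ρ(Jacobi) = cos(π/187) = 0.999859.
1 − cos²(π/187) = sin²(π/187) ⇒ √(1−ρ_J²) = sin(π/187) = 0.0167992.
ω* = 2 / (1 + 0.0167992) = 2 / 1.0167992 ≈ 1.966957.
Hence ρ(B_{ω*}) = 1.966957 − 1 = 0.966957.

ω* = 1.966957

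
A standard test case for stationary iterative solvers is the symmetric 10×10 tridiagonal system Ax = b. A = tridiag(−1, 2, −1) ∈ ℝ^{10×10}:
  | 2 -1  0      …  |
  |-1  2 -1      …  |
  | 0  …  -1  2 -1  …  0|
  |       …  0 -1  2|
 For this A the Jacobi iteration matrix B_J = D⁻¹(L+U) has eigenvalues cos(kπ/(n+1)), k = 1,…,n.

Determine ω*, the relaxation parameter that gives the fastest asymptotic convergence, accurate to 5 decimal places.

ω* = 1.56039

½·tridiag(1,0,1) at n=10: λ_k = cos(kπ/11); max |λ| at k=1 ⇒ ρ_J = cos(π/11) ≈ 0.95949.
1 − cos²(π/11) = sin²(π/11) ⇒ √(1−ρ_J²) = sin(π/11) = 0.281733.
ω* = 2 / (1 + 0.281733) = 2 / 1.281733 ≈ 1.56039.
ρ_SOR = ω* − 1 ≈ 0.56039.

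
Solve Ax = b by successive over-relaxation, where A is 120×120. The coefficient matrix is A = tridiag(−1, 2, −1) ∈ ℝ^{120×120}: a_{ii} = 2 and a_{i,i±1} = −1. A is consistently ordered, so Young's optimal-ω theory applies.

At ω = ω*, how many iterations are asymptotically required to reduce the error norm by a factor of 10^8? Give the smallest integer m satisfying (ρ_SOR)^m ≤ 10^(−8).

With n=120, ρ(Jacobi) = cos(π/121) = 0.9996630.
√(1−ρ_J²) = |sin(π/121)| = 0.0259607
[ω*] 2 ÷ (1 + 0.0259607) = 2 ÷ 1.0259607 = 1.9493924.
ρ(B_{ω*}) = ω*−1 = 0.9493924
m ≥ 8·ln10 / (−ln 0.9493924) = 354.701; smallest integer m = 355.

m = 355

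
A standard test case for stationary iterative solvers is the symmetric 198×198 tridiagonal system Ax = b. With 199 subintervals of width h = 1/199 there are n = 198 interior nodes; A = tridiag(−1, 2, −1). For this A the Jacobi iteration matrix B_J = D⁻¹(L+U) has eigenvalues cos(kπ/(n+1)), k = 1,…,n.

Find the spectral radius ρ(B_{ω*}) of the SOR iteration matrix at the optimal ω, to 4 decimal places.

With n=198, ρ(Jacobi) = cos(π/199) = 0.9999.
√(1−ρ_J²) = |sin(π/199)| = 0.01579
So ω* = 2/1.01579 = 1.9689 (Young).
ρ_SOR = ω* − 1 ≈ 0.9689.

ρ_SOR = 0.9689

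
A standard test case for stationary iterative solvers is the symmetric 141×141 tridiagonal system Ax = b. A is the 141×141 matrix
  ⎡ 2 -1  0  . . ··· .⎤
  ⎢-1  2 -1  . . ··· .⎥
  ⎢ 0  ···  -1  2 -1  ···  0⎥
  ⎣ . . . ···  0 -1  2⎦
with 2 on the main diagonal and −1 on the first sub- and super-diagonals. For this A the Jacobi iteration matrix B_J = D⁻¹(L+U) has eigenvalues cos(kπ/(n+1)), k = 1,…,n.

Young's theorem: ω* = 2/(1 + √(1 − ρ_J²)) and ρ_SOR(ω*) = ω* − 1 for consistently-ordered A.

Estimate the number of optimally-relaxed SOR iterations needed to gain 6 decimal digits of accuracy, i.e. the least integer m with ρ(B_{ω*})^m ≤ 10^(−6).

m = 313

spectrum of D⁻¹(L+U) = {cos(kπ/142) : 1≤k≤141}; ρ_J = cos(π/142) = 0.9997553.
√(1−ρ_J²) = |sin(π/142)| = 0.0221221
Young: ω* = 2/(1+√(1−ρ_J²)) = 2/(1+0.0221221) = 2/1.0221221 = 1.9567134.
[ρ_SOR] ω* − 1 = 0.9567134.
Need (0.9567134)^m ≤ 10^(−6): m ≥ 6·ln10/|ln 0.9567134| = 13.8155/0.0442514 = 312.205 ⇒ m = 313.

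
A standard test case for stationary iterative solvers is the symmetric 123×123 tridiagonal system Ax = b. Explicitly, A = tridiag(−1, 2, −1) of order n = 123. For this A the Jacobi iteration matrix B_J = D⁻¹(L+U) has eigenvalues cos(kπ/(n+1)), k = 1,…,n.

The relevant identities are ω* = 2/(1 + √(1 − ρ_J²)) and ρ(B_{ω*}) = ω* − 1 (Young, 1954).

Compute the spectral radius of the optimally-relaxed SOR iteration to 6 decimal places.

ρ_SOR = 0.950586

spectrum of D⁻¹(L+U) = {cos(kπ/124) : 1≤k≤123}; ρ_J = cos(π/124) = 0.999679.
1 − cos²(π/124) = sin²(π/124) ⇒ √(1−ρ_J²) = sin(π/124) = 0.0253327.
[ω*] 2 ÷ (1 + 0.0253327) = 2 ÷ 1.0253327 = 1.950586.
Hence ρ(B_{ω*}) = 1.950586 − 1 = 0.950586.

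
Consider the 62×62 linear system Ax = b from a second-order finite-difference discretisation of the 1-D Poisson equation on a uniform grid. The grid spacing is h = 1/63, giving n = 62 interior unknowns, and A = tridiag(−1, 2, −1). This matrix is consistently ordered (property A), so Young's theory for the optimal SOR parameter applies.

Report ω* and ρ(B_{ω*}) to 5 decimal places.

ω* = 1.90504, ρ_SOR = 0.90504

[ρ_J] n=62: ρ(B_J) = cos(π/(n+1)) = cos(π/63) = 0.99876.
√(1−ρ_J²) simplifies to sin(π/63) = 0.049846.
Then 2/(1+√(1−ρ_J²)) = 2/(1+0.049846); ω* = 2/1.049846 = 1.90504.
Hence ρ(B_{ω*}) = 1.90504 − 1 = 0.90504.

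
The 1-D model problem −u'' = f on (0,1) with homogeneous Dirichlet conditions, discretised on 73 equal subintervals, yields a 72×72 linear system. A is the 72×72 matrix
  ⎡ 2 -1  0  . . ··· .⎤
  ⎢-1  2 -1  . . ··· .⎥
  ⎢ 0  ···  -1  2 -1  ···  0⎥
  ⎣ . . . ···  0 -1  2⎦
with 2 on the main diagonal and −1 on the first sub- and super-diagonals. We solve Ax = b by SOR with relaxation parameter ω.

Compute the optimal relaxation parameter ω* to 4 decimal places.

ω* = 1.9175

[ρ_J] n=72: ρ(B_J) = cos(π/(n+1)) = cos(π/73) = 0.9991.
√(1−ρ_J²) = |sin(π/73)| = 0.04302
ω* = 2/(1+0.04302) = 1.9175
ρ_SOR = ω* − 1 ≈ 0.9175.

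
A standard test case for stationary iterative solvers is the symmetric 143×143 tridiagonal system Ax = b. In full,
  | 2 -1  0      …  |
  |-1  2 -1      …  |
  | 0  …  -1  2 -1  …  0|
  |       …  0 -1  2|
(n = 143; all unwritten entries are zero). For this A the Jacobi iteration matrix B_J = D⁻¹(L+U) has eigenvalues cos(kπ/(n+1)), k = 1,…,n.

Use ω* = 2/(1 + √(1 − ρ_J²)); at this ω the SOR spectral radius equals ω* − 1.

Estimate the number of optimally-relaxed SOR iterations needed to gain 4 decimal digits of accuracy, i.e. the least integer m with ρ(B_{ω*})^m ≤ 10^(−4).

m = 212

B_J for the 143×143 system has eigenvalues cos(kπ/144); ρ_J = cos(π/144) = 0.9997620.
√(1−ρ_J²) simplifies to sin(π/144) = 0.0218149.
[ω*] 2 ÷ (1 + 0.0218149) = 2 ÷ 1.0218149 = 1.9573017.
ρ_SOR = ω* − 1 ≈ 0.9573017.
4·ln10 = 9.21034; −ln(0.9573017) = 0.0436367; m = ⌈9.21034/0.0436367⌉ = ⌈211.069⌉ = 212.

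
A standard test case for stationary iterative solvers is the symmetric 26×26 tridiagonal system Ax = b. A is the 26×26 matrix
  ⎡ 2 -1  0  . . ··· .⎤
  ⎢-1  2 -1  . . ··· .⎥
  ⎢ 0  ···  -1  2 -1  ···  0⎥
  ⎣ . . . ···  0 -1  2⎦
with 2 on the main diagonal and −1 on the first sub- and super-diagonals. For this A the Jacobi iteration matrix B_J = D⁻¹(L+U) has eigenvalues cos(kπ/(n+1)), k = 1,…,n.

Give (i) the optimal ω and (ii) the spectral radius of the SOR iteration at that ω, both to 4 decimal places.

B_J for the 26×26 system has eigenvalues cos(kπ/27); ρ_J = cos(π/27) = 0.9932.
1 − cos²(π/27) = sin²(π/27) ⇒ √(1−ρ_J²) = sin(π/27) = 0.11609.
ω* = 2/(1 + 0.11609) = 2/1.11609 = 1.7920.
ρ(B_{ω*}) = ω*−1 = 0.7920

ω* = 1.7920, ρ_SOR = 0.7920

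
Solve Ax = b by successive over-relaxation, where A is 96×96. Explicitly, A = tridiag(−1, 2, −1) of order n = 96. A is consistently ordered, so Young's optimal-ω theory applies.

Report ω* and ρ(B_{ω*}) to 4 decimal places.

ω* = 1.9373, ρ_SOR = 0.9373

With n=96, ρ(Jacobi) = cos(π/97) = 0.9995.
1 − cos²(π/97) = sin²(π/97) ⇒ √(1−ρ_J²) = sin(π/97) = 0.03238.
[ω*] 2 ÷ (1 + 0.03238) = 2 ÷ 1.03238 = 1.9373.
and ρ(B_{ω*}) = 1.9373 − 1 = 0.9373.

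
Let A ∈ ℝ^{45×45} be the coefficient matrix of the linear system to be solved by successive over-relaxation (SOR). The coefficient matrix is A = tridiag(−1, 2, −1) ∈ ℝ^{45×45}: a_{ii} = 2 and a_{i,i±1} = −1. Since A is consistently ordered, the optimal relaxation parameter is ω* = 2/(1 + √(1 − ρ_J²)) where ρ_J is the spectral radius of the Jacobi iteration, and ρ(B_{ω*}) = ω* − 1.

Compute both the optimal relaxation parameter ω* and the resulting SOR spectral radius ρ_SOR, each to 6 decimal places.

½·tridiag(1,0,1) at n=45: λ_k = cos(kπ/46); max |λ| at k=1 ⇒ ρ_J = cos(π/46) ≈ 0.997669.
1 − cos²(π/46) = sin²(π/46) ⇒ √(1−ρ_J²) = sin(π/46) = 0.0682424.
ω* = 2 / (1 + 0.0682424) = 2 / 1.0682424 ≈ 1.872234.
Hence ρ(B_{ω*}) = 1.872234 − 1 = 0.872234.

ω* = 1.872234, ρ_SOR = 0.872234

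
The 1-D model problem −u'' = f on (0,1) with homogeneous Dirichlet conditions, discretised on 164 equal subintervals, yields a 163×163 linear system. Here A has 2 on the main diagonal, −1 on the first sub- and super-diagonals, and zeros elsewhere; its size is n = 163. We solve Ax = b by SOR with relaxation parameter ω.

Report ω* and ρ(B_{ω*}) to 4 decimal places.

ω* = 1.9624, ρ_SOR = 0.9624

n=163: λ(B_J) = 1 − λ(A)/2 = cos(kπ/164); k=1 gives ρ_J = 0.9998.
√(1 − cos²(π/164)) = sin(π/164) ≈ 0.01915.
ω* = 2 / (1 + 0.01915) = 2 / 1.01915 ≈ 1.9624.
At ω = 1.9624 every |λ(B_ω)| = ω−1, so ρ_SOR = 0.9624.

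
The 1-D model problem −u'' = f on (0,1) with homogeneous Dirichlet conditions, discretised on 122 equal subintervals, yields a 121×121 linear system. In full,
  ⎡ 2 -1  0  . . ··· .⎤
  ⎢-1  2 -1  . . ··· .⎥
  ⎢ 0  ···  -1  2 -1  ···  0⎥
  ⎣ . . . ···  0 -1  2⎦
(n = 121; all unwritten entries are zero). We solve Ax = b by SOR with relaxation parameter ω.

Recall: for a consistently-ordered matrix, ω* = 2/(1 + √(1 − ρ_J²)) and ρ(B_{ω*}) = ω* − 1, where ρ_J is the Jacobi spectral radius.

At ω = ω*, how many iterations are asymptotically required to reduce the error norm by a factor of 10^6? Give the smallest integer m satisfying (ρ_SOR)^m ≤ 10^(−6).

[ρ_J] n=121: ρ(B_J) = cos(π/(n+1)) = cos(π/122) = 0.9996685.
√(1−ρ_J²) simplifies to sin(π/122) = 0.0257479.
Young: ω* = 2/(1+√(1−ρ_J²)) = 2/(1+0.0257479) = 2/1.0257479 = 1.9497968.
ρ_SOR = ω* − 1 = 1.9497968 − 1 = 0.9497968.
m ≥ 6·ln10 / (−ln 0.9497968) = 268.225; smallest integer m = 269.

m = 269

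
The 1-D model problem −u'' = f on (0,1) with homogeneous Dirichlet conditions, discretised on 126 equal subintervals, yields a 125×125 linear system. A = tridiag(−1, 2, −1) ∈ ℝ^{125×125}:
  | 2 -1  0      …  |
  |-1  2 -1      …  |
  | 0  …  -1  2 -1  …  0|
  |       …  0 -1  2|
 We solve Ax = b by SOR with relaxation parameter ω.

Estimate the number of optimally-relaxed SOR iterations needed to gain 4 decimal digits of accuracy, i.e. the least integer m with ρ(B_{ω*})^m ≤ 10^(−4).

m = 185

n=125: λ(B_J) = 1 − λ(A)/2 = cos(kπ/126); k=1 gives ρ_J = 0.9996892.
1 − cos²(π/126) = sin²(π/126) ⇒ √(1−ρ_J²) = sin(π/126) = 0.0249307.
ω* = 2/(1 + 0.0249307) = 2/1.0249307 = 1.9513514.
ρ_SOR = ω* − 1 = 1.9513514 − 1 = 0.9513514.
(0.9513514)^m ≤ 10^{−4}  ⇒  m·ln(0.9513514) ≤ −4·ln10  ⇒  m ≥ 184.680  ⇒  m = 185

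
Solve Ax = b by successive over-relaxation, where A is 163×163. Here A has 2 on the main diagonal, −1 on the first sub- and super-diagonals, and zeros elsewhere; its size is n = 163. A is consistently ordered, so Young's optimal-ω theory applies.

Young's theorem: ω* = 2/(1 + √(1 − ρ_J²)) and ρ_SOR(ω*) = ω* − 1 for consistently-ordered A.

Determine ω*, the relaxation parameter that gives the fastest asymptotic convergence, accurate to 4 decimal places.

½·tridiag(1,0,1) at n=163: λ_k = cos(kπ/164); max |λ| at k=1 ⇒ ρ_J = cos(π/164) ≈ 0.9998.
1 − cos²(π/164) = sin²(π/164) ⇒ √(1−ρ_J²) = sin(π/164) = 0.01915.
[ω*] 2 ÷ (1 + 0.01915) = 2 ÷ 1.01915 = 1.9624.
ρ(B_{ω*}) = ω*−1 = 0.9624

ω* = 1.9624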